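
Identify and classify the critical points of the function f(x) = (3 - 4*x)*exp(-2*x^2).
f'(x) = 4*(x*(4*x - 3) - 1)*exp(-2*x^2)

Solve f'(x) = 0:
  f'(x) = (16*x^2 - 12*x - 4)·exp(-2*x^2) and exp(-2*x^2) > 0 for every x, so f'(x) = 0 ⇔ 16*x^2 - 12*x - 4 = 0.
  Factor: 16*x^2 - 12*x - 4 = 4*(x - 1)*(4*x + 1) = 0.
  ⇒ x = -1/4, 1

f''(x) = 4*(4*x^2*(3 - 4*x) + 12*x - 3)*exp(-2*x^2)
Second-derivative test at each critical point:
  f''(-1/4) = -17.6499 < 0 → local maximum
  f''(1) = 2.7067 > 0 → local minimum

Critical points: x = -1/4 (local maximum); x = 1 (local minimum)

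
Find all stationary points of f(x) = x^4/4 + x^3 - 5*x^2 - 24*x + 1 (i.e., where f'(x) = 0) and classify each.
f'(x) = x^3 + 3*x^2 - 10*x - 24

Solve f'(x) = 0:
  Factor: x^3 + 3*x^2 - 10*x - 24 = (x - 3)*(x + 2)*(x + 4) = 0.
  ⇒ x = -4, -2, 3

f''(x) = 3*x^2 + 6*x - 10
Second-derivative test at each critical point:
  f''(-4) = 14 > 0 → local minimum
  f''(-2) = -10 < 0 → local maximum
  f''(3) = 35 > 0 → local minimum

Critical points: x = -4 (local minimum); x = -2 (local maximum); x = 3 (local minimum)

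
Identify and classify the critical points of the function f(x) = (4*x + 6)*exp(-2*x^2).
f'(x) = 4*(-2*x*(2*x + 3) + 1)*exp(-2*x^2)

Solve f'(x) = 0:
  f'(x) = (-16*x^2 - 24*x + 4)·exp(-2*x^2) and exp(-2*x^2) > 0 for every x, so f'(x) = 0 ⇔ -16*x^2 - 24*x + 4 = 0.
  Factor: -16*x^2 - 24*x + 4 = -4*(4*x^2 + 6*x - 1); 4*x^2 + 6*x - 1 = 0 has no rational roots; quadratic formula: x = (-6 ± √52)/8.
  ⇒ x = -sqrt(13)/4 - 3/4 ≈ -1.6514, -3/4 + sqrt(13)/4 ≈ 0.1514

f''(x) = 8*(4*x^2*(2*x + 3) - 6*x - 3)*exp(-2*x^2)
Second-derivative test at each critical point:
  f''(-1.6514) = 0.1234 > 0 → local minimum
  f''(0.1514) = -27.5521 < 0 → local maximum

Critical points: x = -sqrt(13)/4 - 3/4 ≈ -1.6514 (local minimum); x = -3/4 + sqrt(13)/4 ≈ 0.1514 (local maximum)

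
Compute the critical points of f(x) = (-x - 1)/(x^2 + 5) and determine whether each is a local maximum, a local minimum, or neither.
f'(x) = (-x^2 + 2*x*(x + 1) - 5)/(x^2 + 5)^2

Solve f'(x) = 0:
  f'(x) = (x^2 + 2*x - 5)/(x^2 + 5)^2; the denominator is positive wherever f is defined, so f'(x) = 0 ⇔ x^2 + 2*x - 5 = 0.
  x^2 + 2*x - 5 = 0 has no rational roots; quadratic formula: x = (-2 ± √24)/2.
  ⇒ x = -sqrt(6) - 1 ≈ -3.4495, -1 + sqrt(6) ≈ 1.4495

f''(x) = 2*(-4*x^2*(x + 1) + (3*x + 1)*(x^2 + 5))/(x^2 + 5)^3
Second-derivative test at each critical point:
  f''(-3.4495) = -0.0172 < 0 → local maximum
  f''(1.4495) = 0.0972 > 0 → local minimum

Critical points: x = -sqrt(6) - 1 ≈ -3.4495 (local maximum); x = -1 + sqrt(6) ≈ 1.4495 (local minimum)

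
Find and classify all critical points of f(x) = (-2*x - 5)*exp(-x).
f'(x) = (2*x + 3)*exp(-x)

Solve f'(x) = 0:
  f'(x) = (2*x + 3)·exp(-x) and exp(-x) > 0 for every x, so f'(x) = 0 ⇔ 2*x + 3 = 0.
  2*x + 3 = 0.
  ⇒ x = -3/2

f''(x) = (-2*x - 1)*exp(-x)
Second-derivative test at each critical point:
  f''(-3/2) = 8.9634 > 0 → local minimum

Critical points: x = -3/2 (local minimum)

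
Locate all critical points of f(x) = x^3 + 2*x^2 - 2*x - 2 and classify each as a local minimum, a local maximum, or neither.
f'(x) = 3*x^2 + 4*x - 2

Solve f'(x) = 0:
  3*x^2 + 4*x - 2 = 0 has no rational roots; quadratic formula: x = (-4 ± √40)/6.
  ⇒ x = -sqrt(10)/3 - 2/3 ≈ -1.7208, -2/3 + sqrt(10)/3 ≈ 0.3874

f''(x) = 6*x + 4
Second-derivative test at each critical point:
  f''(-1.7208) = -6.3246 < 0 → local maximum
  f''(0.3874) = 6.3246 > 0 → local minimum

Critical points: x = -sqrt(10)/3 - 2/3 ≈ -1.7208 (local maximum); x = -2/3 + sqrt(10)/3 ≈ 0.3874 (local minimum)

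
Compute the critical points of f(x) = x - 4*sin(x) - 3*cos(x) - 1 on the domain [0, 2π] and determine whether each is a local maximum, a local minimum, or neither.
f'(x) = 3*sin(x) - 4*cos(x) + 1

Solve f'(x) = 0 on [0, 2π]:
  f'(x) = 0 ⇔ 3*sin(x) - 4*cos(x) = -1. Write the left side as R·cos(x + φ) with R = √((-4)² + (-3)²) = 5, cos φ = -4/5, sin φ = -3/5; then cos(x + φ) = -1/5. Solve for x and keep the solutions lying in [0, 2π].
  ⇒ x = atan((-3 + 8*sqrt(6))/(4 + 6*sqrt(6))) ≈ 0.7259, atan((-8*sqrt(6) - 3)/(4 - 6*sqrt(6))) + pi ≈ 4.2702

f''(x) = 4*sin(x) + 3*cos(x)
Second-derivative test at each critical point:
  f''(0.7259) = 4.8990 > 0 → local minimum
  f''(4.2702) = -4.8990 < 0 → local maximum

Critical points: x = atan((-3 + 8*sqrt(6))/(4 + 6*sqrt(6))) ≈ 0.7259 (local minimum); x = atan((-8*sqrt(6) - 3)/(4 - 6*sqrt(6))) + pi ≈ 4.2702 (local maximum)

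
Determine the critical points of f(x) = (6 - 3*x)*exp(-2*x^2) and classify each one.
f'(x) = 3*(4*x*(x - 2) - 1)*exp(-2*x^2)

Solve f'(x) = 0:
  f'(x) = (12*x^2 - 24*x - 3)·exp(-2*x^2) and exp(-2*x^2) > 0 for every x, so f'(x) = 0 ⇔ 12*x^2 - 24*x - 3 = 0.
  Factor: 12*x^2 - 24*x - 3 = 3*(4*x^2 - 8*x - 1); 4*x^2 - 8*x - 1 = 0 has no rational roots; quadratic formula: x = (8 ± √80)/8.
  ⇒ x = 1 - sqrt(5)/2 ≈ -0.1180, 1 + sqrt(5)/2 ≈ 2.1180

f''(x) = 12*(4*x^2*(2 - x) + 3*x - 2)*exp(-2*x^2)
Second-derivative test at each critical point:
  f''(-0.1180) = -26.0955 < 0 → local maximum
  f''(2.1180) = 0.0034 > 0 → local minimum

Critical points: x = 1 - sqrt(5)/2 ≈ -0.1180 (local maximum); x = 1 + sqrt(5)/2 ≈ 2.1180 (local minimum)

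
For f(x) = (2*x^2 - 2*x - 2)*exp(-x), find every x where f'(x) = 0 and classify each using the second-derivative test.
f'(x) = 2*x*(3 - x)*exp(-x)

Solve f'(x) = 0:
  f'(x) = (-2*x^2 + 6*x)·exp(-x) and exp(-x) > 0 for every x, so f'(x) = 0 ⇔ -2*x^2 + 6*x = 0.
  Factor: -2*x^2 + 6*x = -2*x*(x - 3) = 0.
  ⇒ x = 0, 3

f''(x) = 2*(x^2 - 5*x + 3)*exp(-x)
Second-derivative test at each critical point:
  f''(0) = 6 > 0 → local minimum
  f''(3) = -0.2987 < 0 → local maximum

Critical points: x = 0 (local minimum); x = 3 (local maximum)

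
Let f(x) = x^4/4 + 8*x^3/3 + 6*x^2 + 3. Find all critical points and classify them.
f'(x) = x*(x^2 + 8*x + 12)

Solve f'(x) = 0:
  Factor: x^3 + 8*x^2 + 12*x = x*(x + 2)*(x + 6) = 0.
  ⇒ x = -6, -2, 0

f''(x) = 3*x^2 + 16*x + 12
Second-derivative test at each critical point:
  f''(-6) = 24 > 0 → local minimum
  f''(-2) = -8 < 0 → local maximum
  f''(0) = 12 > 0 → local minimum

Critical points: x = -6 (local minimum); x = -2 (local maximum); x = 0 (local minimum)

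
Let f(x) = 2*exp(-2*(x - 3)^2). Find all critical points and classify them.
f'(x) = 8*(3 - x)*exp(-2*(x - 3)^2)

Solve f'(x) = 0:
  f'(x) = (24 - 8*x)·exp(-2*(x - 3)^2) and exp(-2*(x - 3)^2) > 0 for every x, so f'(x) = 0 ⇔ 24 - 8*x = 0.
  Factor: 24 - 8*x = -8*(x - 3) = 0.
  ⇒ x = 3

f''(x) = 8*(4*(x - 3)^2 - 1)*exp(-2*(x - 3)^2)
Second-derivative test at each critical point:
  f''(3) = -8 < 0 → local maximum

Critical points: x = 3 (local maximum)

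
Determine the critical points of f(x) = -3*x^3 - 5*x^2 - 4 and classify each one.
f'(x) = x*(-9*x - 10)

Solve f'(x) = 0:
  Factor: -9*x^2 - 10*x = -x*(9*x + 10) = 0.
  ⇒ x = -10/9, 0

f''(x) = -18*x - 10
Second-derivative test at each critical point:
  f''(-10/9) = 10 > 0 → local minimum
  f''(0) = -10 < 0 → local maximum

Critical points: x = -10/9 (local minimum); x = 0 (local maximum)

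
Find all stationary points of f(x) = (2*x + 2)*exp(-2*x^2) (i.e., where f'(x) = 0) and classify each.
f'(x) = 2*(-4*x*(x + 1) + 1)*exp(-2*x^2)

Solve f'(x) = 0:
  f'(x) = (-8*x^2 - 8*x + 2)·exp(-2*x^2) and exp(-2*x^2) > 0 for every x, so f'(x) = 0 ⇔ -8*x^2 - 8*x + 2 = 0.
  Factor: -8*x^2 - 8*x + 2 = -2*(4*x^2 + 4*x - 1); 4*x^2 + 4*x - 1 = 0 has no rational roots; quadratic formula: x = (-4 ± √32)/8.
  ⇒ x = -sqrt(2)/2 - 1/2 ≈ -1.2071, -1/2 + sqrt(2)/2 ≈ 0.2071

f''(x) = 8*(4*x^2*(x + 1) - 3*x - 1)*exp(-2*x^2)
Second-derivative test at each critical point:
  f''(-1.2071) = 0.6137 > 0 → local minimum
  f''(0.2071) = -10.3836 < 0 → local maximum

Critical points: x = -sqrt(2)/2 - 1/2 ≈ -1.2071 (local minimum); x = -1/2 + sqrt(2)/2 ≈ 0.2071 (local maximum)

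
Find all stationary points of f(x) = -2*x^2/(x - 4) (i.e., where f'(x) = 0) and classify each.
f'(x) = 2*x*(8 - x)/(x - 4)^2

Solve f'(x) = 0:
  f'(x) = -2*x*(x - 8)/(x - 4)^2; the denominator is positive wherever f is defined, so f'(x) = 0 ⇔ -2*x^2 + 16*x = 0.
  Factor: -2*x^2 + 16*x = -2*x*(x - 8) = 0.
  ⇒ x = 0, 8

f''(x) = -64/(x^3 - 12*x^2 + 48*x - 64)
Second-derivative test at each critical point:
  f''(0) = 1 > 0 → local minimum
  f''(8) = -1 < 0 → local maximum

Critical points: x = 0 (local minimum); x = 8 (local maximum)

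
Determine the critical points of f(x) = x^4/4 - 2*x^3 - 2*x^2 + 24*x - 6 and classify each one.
f'(x) = x^3 - 6*x^2 - 4*x + 24

Solve f'(x) = 0:
  Factor: x^3 - 6*x^2 - 4*x + 24 = (x - 6)*(x - 2)*(x + 2) = 0.
  ⇒ x = -2, 2, 6

f''(x) = 3*x^2 - 12*x - 4
Second-derivative test at each critical point:
  f''(-2) = 32 > 0 → local minimum
  f''(2) = -16 < 0 → local maximum
  f''(6) = 32 > 0 → local minimum

Critical points: x = -2 (local minimum); x = 2 (local maximum); x = 6 (local minimum)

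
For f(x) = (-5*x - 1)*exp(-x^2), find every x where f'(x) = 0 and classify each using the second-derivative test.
f'(x) = (2*x*(5*x + 1) - 5)*exp(-x^2)

Solve f'(x) = 0:
  f'(x) = (10*x^2 + 2*x - 5)·exp(-x^2) and exp(-x^2) > 0 for every x, so f'(x) = 0 ⇔ 10*x^2 + 2*x - 5 = 0.
  10*x^2 + 2*x - 5 = 0 has no rational roots; quadratic formula: x = (-2 ± √204)/20.
  ⇒ x = -sqrt(51)/10 - 1/10 ≈ -0.8141, -1/10 + sqrt(51)/10 ≈ 0.6141

f''(x) = 2*(-10*x^3 - 2*x^2 + 15*x + 1)*exp(-x^2)
Second-derivative test at each critical point:
  f''(-0.8141) = -7.3613 < 0 → local maximum
  f''(0.6141) = 9.7952 > 0 → local minimum

Critical points: x = -sqrt(51)/10 - 1/10 ≈ -0.8141 (local maximum); x = -1/10 + sqrt(51)/10 ≈ 0.6141 (local minimum)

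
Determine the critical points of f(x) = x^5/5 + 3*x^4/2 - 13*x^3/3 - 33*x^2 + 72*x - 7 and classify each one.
f'(x) = x^4 + 6*x^3 - 13*x^2 - 66*x + 72

Solve f'(x) = 0:
  Factor: x^4 + 6*x^3 - 13*x^2 - 66*x + 72 = (x - 3)*(x - 1)*(x + 4)*(x + 6) = 0.
  ⇒ x = -6, -4, 1, 3

f''(x) = 4*x^3 + 18*x^2 - 26*x - 66
Second-derivative test at each critical point:
  f''(-6) = -126 < 0 → local maximum
  f''(-4) = 70 > 0 → local minimum
  f''(1) = -70 < 0 → local maximum
  f''(3) = 126 > 0 → local minimum

Critical points: x = -6 (local maximum); x = -4 (local minimum); x = 1 (local maximum); x = 3 (local minimum)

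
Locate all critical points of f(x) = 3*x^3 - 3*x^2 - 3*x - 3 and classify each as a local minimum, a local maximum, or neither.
f'(x) = 9*x^2 - 6*x - 3

Solve f'(x) = 0:
  Factor: 9*x^2 - 6*x - 3 = 3*(x - 1)*(3*x + 1) = 0.
  ⇒ x = -1/3, 1

f''(x) = 18*x - 6
Second-derivative test at each critical point:
  f''(-1/3) = -12 < 0 → local maximum
  f''(1) = 12 > 0 → local minimum

Critical points: x = -1/3 (local maximum); x = 1 (local minimum)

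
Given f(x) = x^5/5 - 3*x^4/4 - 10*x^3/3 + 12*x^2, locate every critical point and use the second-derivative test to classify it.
f'(x) = x*(x^3 - 3*x^2 - 10*x + 24)

Solve f'(x) = 0:
  Factor: x^4 - 3*x^3 - 10*x^2 + 24*x = x*(x - 4)*(x - 2)*(x + 3) = 0.
  ⇒ x = -3, 0, 2, 4

f''(x) = 4*x^3 - 9*x^2 - 20*x + 24
Second-derivative test at each critical point:
  f''(-3) = -105 < 0 → local maximum
  f''(0) = 24 > 0 → local minimum
  f''(2) = -20 < 0 → local maximum
  f''(4) = 56 > 0 → local minimum

Critical points: x = -3 (local maximum); x = 0 (local minimum); x = 2 (local maximum); x = 4 (local minimum)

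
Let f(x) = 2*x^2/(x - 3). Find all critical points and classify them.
f'(x) = 2*x*(x - 6)/(x^2 - 6*x + 9)

Solve f'(x) = 0:
  f'(x) = 2*x*(x - 6)/(x - 3)^2; the denominator is positive wherever f is defined, so f'(x) = 0 ⇔ 2*x^2 - 12*x = 0.
  Factor: 2*x^2 - 12*x = 2*x*(x - 6) = 0.
  ⇒ x = 0, 6

f''(x) = 36/(x^3 - 9*x^2 + 27*x - 27)
Second-derivative test at each critical point:
  f''(0) = -4/3 < 0 → local maximum
  f''(6) = 4/3 > 0 → local minimum

Critical points: x = 0 (local maximum); x = 6 (local minimum)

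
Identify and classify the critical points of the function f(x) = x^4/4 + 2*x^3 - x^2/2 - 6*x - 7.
f'(x) = x^3 + 6*x^2 - x - 6

Solve f'(x) = 0:
  Factor: x^3 + 6*x^2 - x - 6 = (x - 1)*(x + 1)*(x + 6) = 0.
  ⇒ x = -6, -1, 1

f''(x) = 3*x^2 + 12*x - 1
Second-derivative test at each critical point:
  f''(-6) = 35 > 0 → local minimum
  f''(-1) = -10 < 0 → local maximum
  f''(1) = 14 > 0 → local minimum

Critical points: x = -6 (local minimum); x = -1 (local maximum); x = 1 (local minimum)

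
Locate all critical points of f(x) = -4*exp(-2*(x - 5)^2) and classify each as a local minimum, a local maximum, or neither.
f'(x) = 16*(x - 5)*exp(-2*(x - 5)^2)

Solve f'(x) = 0:
  f'(x) = (16*x - 80)·exp(-2*(x - 5)^2) and exp(-2*(x - 5)^2) > 0 for every x, so f'(x) = 0 ⇔ 16*x - 80 = 0.
  Factor: 16*x - 80 = 16*(x - 5) = 0.
  ⇒ x = 5

f''(x) = 16*(1 - 4*(x - 5)^2)*exp(-2*(x - 5)^2)
Second-derivative test at each critical point:
  f''(5) = 16 > 0 → local minimum

Critical points: x = 5 (local minimum)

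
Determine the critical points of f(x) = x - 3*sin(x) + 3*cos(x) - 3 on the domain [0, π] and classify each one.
f'(x) = -3*sqrt(2)*sin(x + pi/4) + 1

Solve f'(x) = 0 on [0, π]:
  f'(x) = 0 ⇔ -3*sin(x) - 3*cos(x) = -1. Write the left side as R·cos(x + φ) with R = √((-3)² + 3²) = 3*sqrt(2), cos φ = -sqrt(2)/2, sin φ = sqrt(2)/2; then cos(x + φ) = -sqrt(2)/6. Solve for x and keep the solutions lying in [0, π].
  ⇒ x = atan((1 + sqrt(17))/(1 - sqrt(17))) + pi ≈ 2.1183

f''(x) = -3*sqrt(2)*cos(x + pi/4)
Second-derivative test at each critical point:
  f''(2.1183) = 4.1231 > 0 → local minimum

Critical points: x = atan((1 + sqrt(17))/(1 - sqrt(17))) + pi ≈ 2.1183 (local minimum)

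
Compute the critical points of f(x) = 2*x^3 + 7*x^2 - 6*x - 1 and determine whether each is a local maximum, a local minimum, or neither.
f'(x) = 6*x^2 + 14*x - 6

Solve f'(x) = 0:
  Factor: 6*x^2 + 14*x - 6 = 2*(3*x^2 + 7*x - 3); 3*x^2 + 7*x - 3 = 0 has no rational roots; quadratic formula: x = (-7 ± √85)/6.
  ⇒ x = -sqrt(85)/6 - 7/6 ≈ -2.7033, -7/6 + sqrt(85)/6 ≈ 0.3699

f''(x) = 12*x + 14
Second-derivative test at each critical point:
  f''(-2.7033) = -18.4391 < 0 → local maximum
  f''(0.3699) = 18.4391 > 0 → local minimum

Critical points: x = -sqrt(85)/6 - 7/6 ≈ -2.7033 (local maximum); x = -7/6 + sqrt(85)/6 ≈ 0.3699 (local minimum)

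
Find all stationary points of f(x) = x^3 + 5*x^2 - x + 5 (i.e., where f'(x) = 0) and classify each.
f'(x) = 3*x^2 + 10*x - 1

Solve f'(x) = 0:
  3*x^2 + 10*x - 1 = 0 has no rational roots; quadratic formula: x = (-10 ± √112)/6.
  ⇒ x = -2*sqrt(7)/3 - 5/3 ≈ -3.4305, -5/3 + 2*sqrt(7)/3 ≈ 0.0972

f''(x) = 6*x + 10
Second-derivative test at each critical point:
  f''(-3.4305) = -10.5830 < 0 → local maximum
  f''(0.0972) = 10.5830 > 0 → local minimum

Critical points: x = -2*sqrt(7)/3 - 5/3 ≈ -3.4305 (local maximum); x = -5/3 + 2*sqrt(7)/3 ≈ 0.0972 (local minimum)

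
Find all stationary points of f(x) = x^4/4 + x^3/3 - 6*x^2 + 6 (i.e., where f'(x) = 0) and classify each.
f'(x) = x*(x^2 + x - 12)

Solve f'(x) = 0:
  Factor: x^3 + x^2 - 12*x = x*(x - 3)*(x + 4) = 0.
  ⇒ x = -4, 0, 3

f''(x) = 3*x^2 + 2*x - 12
Second-derivative test at each critical point:
  f''(-4) = 28 > 0 → local minimum
  f''(0) = -12 < 0 → local maximum
  f''(3) = 21 > 0 → local minimum

Critical points: x = -4 (local minimum); x = 0 (local maximum); x = 3 (local minimum)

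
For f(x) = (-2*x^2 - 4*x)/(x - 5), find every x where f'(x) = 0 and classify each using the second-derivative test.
f'(x) = 2*(-x^2 + 10*x + 10)/(x^2 - 10*x + 25)

Solve f'(x) = 0:
  f'(x) = -2*(x^2 - 10*x - 10)/(x - 5)^2; the denominator is positive wherever f is defined, so f'(x) = 0 ⇔ -2*x^2 + 20*x + 20 = 0.
  Factor: -2*x^2 + 20*x + 20 = -2*(x^2 - 10*x - 10); x^2 - 10*x - 10 = 0 has no rational roots; quadratic formula: x = (10 ± √140)/2.
  ⇒ x = 5 - sqrt(35) ≈ -0.9161, 5 + sqrt(35) ≈ 10.9161

f''(x) = -140/(x^3 - 15*x^2 + 75*x - 125)
Second-derivative test at each critical point:
  f''(-0.9161) = 0.6761 > 0 → local minimum
  f''(10.9161) = -0.6761 < 0 → local maximum

Critical points: x = 5 - sqrt(35) ≈ -0.9161 (local minimum); x = 5 + sqrt(35) ≈ 10.9161 (local maximum)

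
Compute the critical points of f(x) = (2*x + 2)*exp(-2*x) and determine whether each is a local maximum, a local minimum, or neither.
f'(x) = 2*(-2*x - 1)*exp(-2*x)

Solve f'(x) = 0:
  f'(x) = (-4*x - 2)·exp(-2*x) and exp(-2*x) > 0 for every x, so f'(x) = 0 ⇔ -4*x - 2 = 0.
  Factor: -4*x - 2 = -2*(2*x + 1) = 0.
  ⇒ x = -1/2

f''(x) = 8*x*exp(-2*x)
Second-derivative test at each critical point:
  f''(-1/2) = -10.8731 < 0 → local maximum

Critical points: x = -1/2 (local maximum)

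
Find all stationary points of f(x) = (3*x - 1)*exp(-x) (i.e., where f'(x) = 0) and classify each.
f'(x) = (4 - 3*x)*exp(-x)

Solve f'(x) = 0:
  f'(x) = (4 - 3*x)·exp(-x) and exp(-x) > 0 for every x, so f'(x) = 0 ⇔ 4 - 3*x = 0.
  4 - 3*x = 0.
  ⇒ x = 4/3

f''(x) = (3*x - 7)*exp(-x)
Second-derivative test at each critical point:
  f''(4/3) = -0.7908 < 0 → local maximum

Critical points: x = 4/3 (local maximum)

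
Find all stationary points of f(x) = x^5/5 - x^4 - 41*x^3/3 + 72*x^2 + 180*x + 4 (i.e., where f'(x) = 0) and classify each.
f'(x) = x^4 - 4*x^3 - 41*x^2 + 144*x + 180

Solve f'(x) = 0:
  Factor: x^4 - 4*x^3 - 41*x^2 + 144*x + 180 = (x - 6)*(x - 5)*(x + 1)*(x + 6) = 0.
  ⇒ x = -6, -1, 5, 6

f''(x) = 4*x^3 - 12*x^2 - 82*x + 144
Second-derivative test at each critical point:
  f''(-6) = -660 < 0 → local maximum
  f''(-1) = 210 > 0 → local minimum
  f''(5) = -66 < 0 → local maximum
  f''(6) = 84 > 0 → local minimum

Critical points: x = -6 (local maximum); x = -1 (local minimum); x = 5 (local maximum); x = 6 (local minimum)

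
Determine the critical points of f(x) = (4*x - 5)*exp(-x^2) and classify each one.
f'(x) = 2*(-x*(4*x - 5) + 2)*exp(-x^2)

Solve f'(x) = 0:
  f'(x) = (-8*x^2 + 10*x + 4)·exp(-x^2) and exp(-x^2) > 0 for every x, so f'(x) = 0 ⇔ -8*x^2 + 10*x + 4 = 0.
  Factor: -8*x^2 + 10*x + 4 = -2*(4*x^2 - 5*x - 2); 4*x^2 - 5*x - 2 = 0 has no rational roots; quadratic formula: x = (5 ± √57)/8.
  ⇒ x = 5/8 - sqrt(57)/8 ≈ -0.3187, 5/8 + sqrt(57)/8 ≈ 1.5687

f''(x) = 2*(2*x^2*(4*x - 5) - 12*x + 5)*exp(-x^2)
Second-derivative test at each critical point:
  f''(-0.3187) = 13.6411 > 0 → local minimum
  f''(1.5687) = -1.2889 < 0 → local maximum

Critical points: x = 5/8 - sqrt(57)/8 ≈ -0.3187 (local minimum); x = 5/8 + sqrt(57)/8 ≈ 1.5687 (local maximum)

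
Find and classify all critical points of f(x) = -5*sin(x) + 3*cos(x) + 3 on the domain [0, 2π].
f'(x) = -3*sin(x) - 5*cos(x)

Solve f'(x) = 0 on [0, 2π]:
  f'(x) = 0 ⇔ -5*cos(x) = 3*sin(x) ⇔ tan(x) = -5/3, i.e. x = arctan(-5/3) + nπ; keep the solutions lying in [0, 2π].
  ⇒ x = pi - atan(5/3) ≈ 2.1112, -atan(5/3) + 2*pi ≈ 5.2528

f''(x) = 5*sin(x) - 3*cos(x)
Second-derivative test at each critical point:
  f''(2.1112) = 5.8310 > 0 → local minimum
  f''(5.2528) = -5.8310 < 0 → local maximum

Critical points: x = pi - atan(5/3) ≈ 2.1112 (local minimum); x = -atan(5/3) + 2*pi ≈ 5.2528 (local maximum)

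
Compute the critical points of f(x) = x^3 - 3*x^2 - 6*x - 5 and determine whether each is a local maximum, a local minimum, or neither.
f'(x) = 3*x^2 - 6*x - 6

Solve f'(x) = 0:
  Factor: 3*x^2 - 6*x - 6 = 3*(x^2 - 2*x - 2); x^2 - 2*x - 2 = 0 has no rational roots; quadratic formula: x = (2 ± √12)/2.
  ⇒ x = 1 - sqrt(3) ≈ -0.7321, 1 + sqrt(3) ≈ 2.7321

f''(x) = 6*x - 6
Second-derivative test at each critical point:
  f''(-0.7321) = -10.3923 < 0 → local maximum
  f''(2.7321) = 10.3923 > 0 → local minimum

Critical points: x = 1 - sqrt(3) ≈ -0.7321 (local maximum); x = 1 + sqrt(3) ≈ 2.7321 (local minimum)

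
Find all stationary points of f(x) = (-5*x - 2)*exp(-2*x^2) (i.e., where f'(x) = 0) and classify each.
f'(x) = (4*x*(5*x + 2) - 5)*exp(-2*x^2)

Solve f'(x) = 0:
  f'(x) = (20*x^2 + 8*x - 5)·exp(-2*x^2) and exp(-2*x^2) > 0 for every x, so f'(x) = 0 ⇔ 20*x^2 + 8*x - 5 = 0.
  20*x^2 + 8*x - 5 = 0 has no rational roots; quadratic formula: x = (-8 ± √464)/40.
  ⇒ x = -sqrt(29)/10 - 1/5 ≈ -0.7385, -1/5 + sqrt(29)/10 ≈ 0.3385

f''(x) = 4*(-20*x^3 - 8*x^2 + 15*x + 2)*exp(-2*x^2)
Second-derivative test at each critical point:
  f''(-0.7385) = -7.2364 < 0 → local maximum
  f''(0.3385) = 17.1287 > 0 → local minimum

Critical points: x = -sqrt(29)/10 - 1/5 ≈ -0.7385 (local maximum); x = -1/5 + sqrt(29)/10 ≈ 0.3385 (local minimum)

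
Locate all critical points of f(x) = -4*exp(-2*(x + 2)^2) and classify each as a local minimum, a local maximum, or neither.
f'(x) = 16*(x + 2)*exp(-2*(x + 2)^2)

Solve f'(x) = 0:
  f'(x) = (16*x + 32)·exp(-2*(x + 2)^2) and exp(-2*(x + 2)^2) > 0 for every x, so f'(x) = 0 ⇔ 16*x + 32 = 0.
  Factor: 16*x + 32 = 16*(x + 2) = 0.
  ⇒ x = -2

f''(x) = 16*(1 - 4*(x + 2)^2)*exp(-2*(x + 2)^2)
Second-derivative test at each critical point:
  f''(-2) = 16 > 0 → local minimum

Critical points: x = -2 (local minimum)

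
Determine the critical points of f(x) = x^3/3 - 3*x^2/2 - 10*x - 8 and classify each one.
f'(x) = x^2 - 3*x - 10

Solve f'(x) = 0:
  Factor: x^2 - 3*x - 10 = (x - 5)*(x + 2) = 0.
  ⇒ x = -2, 5

f''(x) = 2*x - 3
Second-derivative test at each critical point:
  f''(-2) = -7 < 0 → local maximum
  f''(5) = 7 > 0 → local minimum

Critical points: x = -2 (local maximum); x = 5 (local minimum)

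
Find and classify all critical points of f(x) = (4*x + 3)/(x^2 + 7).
f'(x) = 2*(-2*x^2 - 3*x + 14)/(x^4 + 14*x^2 + 49)

Solve f'(x) = 0:
  f'(x) = -2*(x - 2)*(2*x + 7)/(x^2 + 7)^2; the denominator is positive wherever f is defined, so f'(x) = 0 ⇔ -4*x^2 - 6*x + 28 = 0.
  Factor: -4*x^2 - 6*x + 28 = -2*(x - 2)*(2*x + 7) = 0.
  ⇒ x = -7/2, 2

f''(x) = 2*(4*x^2*(4*x + 3) - 3*(4*x + 1)*(x^2 + 7))/(x^2 + 7)^3
Second-derivative test at each critical point:
  f''(-7/2) = 32/539 > 0 → local minimum
  f''(2) = -2/11 < 0 → local maximum

Critical points: x = -7/2 (local minimum); x = 2 (local maximum)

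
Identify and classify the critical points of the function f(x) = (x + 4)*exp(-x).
f'(x) = (-x - 3)*exp(-x)

Solve f'(x) = 0:
  f'(x) = (-x - 3)·exp(-x) and exp(-x) > 0 for every x, so f'(x) = 0 ⇔ -x - 3 = 0.
  -x - 3 = 0.
  ⇒ x = -3

f''(x) = (x + 2)*exp(-x)
Second-derivative test at each critical point:
  f''(-3) = -20.0855 < 0 → local maximum

Critical points: x = -3 (local maximum)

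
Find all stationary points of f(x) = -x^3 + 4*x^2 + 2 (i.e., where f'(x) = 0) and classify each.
f'(x) = x*(8 - 3*x)

Solve f'(x) = 0:
  Factor: -3*x^2 + 8*x = -x*(3*x - 8) = 0.
  ⇒ x = 0, 8/3

f''(x) = 8 - 6*x
Second-derivative test at each critical point:
  f''(0) = 8 > 0 → local minimum
  f''(8/3) = -8 < 0 → local maximum

Critical points: x = 0 (local minimum); x = 8/3 (local maximum)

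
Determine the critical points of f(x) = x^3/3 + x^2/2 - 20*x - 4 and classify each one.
f'(x) = x^2 + x - 20

Solve f'(x) = 0:
  Factor: x^2 + x - 20 = (x - 4)*(x + 5) = 0.
  ⇒ x = -5, 4

f''(x) = 2*x + 1
Second-derivative test at each critical point:
  f''(-5) = -9 < 0 → local maximum
  f''(4) = 9 > 0 → local minimum

Critical points: x = -5 (local maximum); x = 4 (local minimum)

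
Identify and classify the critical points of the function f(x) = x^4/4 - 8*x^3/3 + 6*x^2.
f'(x) = x*(x^2 - 8*x + 12)

Solve f'(x) = 0:
  Factor: x^3 - 8*x^2 + 12*x = x*(x - 6)*(x - 2) = 0.
  ⇒ x = 0, 2, 6

f''(x) = 3*x^2 - 16*x + 12
Second-derivative test at each critical point:
  f''(0) = 12 > 0 → local minimum
  f''(2) = -8 < 0 → local maximum
  f''(6) = 24 > 0 → local minimum

Critical points: x = 0 (local minimum); x = 2 (local maximum); x = 6 (local minimum)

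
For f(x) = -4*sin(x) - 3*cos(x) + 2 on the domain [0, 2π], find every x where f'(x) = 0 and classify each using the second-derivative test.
f'(x) = 3*sin(x) - 4*cos(x)

Solve f'(x) = 0 on [0, 2π]:
  f'(x) = 0 ⇔ -4*cos(x) = -3*sin(x) ⇔ tan(x) = 4/3, i.e. x = arctan(4/3) + nπ; keep the solutions lying in [0, 2π].
  ⇒ x = atan(4/3) ≈ 0.9273, atan(4/3) + pi ≈ 4.0689

f''(x) = 4*sin(x) + 3*cos(x)
Second-derivative test at each critical point:
  f''(0.9273) = 5 > 0 → local minimum
  f''(4.0689) = -5 < 0 → local maximum

Critical points: x = atan(4/3) ≈ 0.9273 (local minimum); x = atan(4/3) + pi ≈ 4.0689 (local maximum)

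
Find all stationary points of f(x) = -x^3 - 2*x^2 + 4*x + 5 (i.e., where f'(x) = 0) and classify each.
f'(x) = -3*x^2 - 4*x + 4

Solve f'(x) = 0:
  Factor: -3*x^2 - 4*x + 4 = -(x + 2)*(3*x - 2) = 0.
  ⇒ x = -2, 2/3

f''(x) = -6*x - 4
Second-derivative test at each critical point:
  f''(-2) = 8 > 0 → local minimum
  f''(2/3) = -8 < 0 → local maximum

Critical points: x = -2 (local minimum); x = 2/3 (local maximum)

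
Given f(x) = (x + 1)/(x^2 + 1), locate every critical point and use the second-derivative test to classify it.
f'(x) = (x^2 - 2*x*(x + 1) + 1)/(x^2 + 1)^2

Solve f'(x) = 0:
  f'(x) = -(x^2 + 2*x - 1)/(x^2 + 1)^2; the denominator is positive wherever f is defined, so f'(x) = 0 ⇔ -x^2 - 2*x + 1 = 0.
  x^2 + 2*x - 1 = 0 has no rational roots; quadratic formula: x = (-2 ± √8)/2.
  ⇒ x = -sqrt(2) - 1 ≈ -2.4142, -1 + sqrt(2) ≈ 0.4142

f''(x) = 2*(4*x^2*(x + 1) - (3*x + 1)*(x^2 + 1))/(x^2 + 1)^3
Second-derivative test at each critical point:
  f''(-2.4142) = 0.0607 > 0 → local minimum
  f''(0.4142) = -2.0607 < 0 → local maximum

Critical points: x = -sqrt(2) - 1 ≈ -2.4142 (local minimum); x = -1 + sqrt(2) ≈ 0.4142 (local maximum)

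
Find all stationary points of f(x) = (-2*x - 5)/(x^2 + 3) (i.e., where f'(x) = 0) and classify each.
f'(x) = 2*(x^2 + 5*x - 3)/(x^4 + 6*x^2 + 9)

Solve f'(x) = 0:
  f'(x) = 2*(x^2 + 5*x - 3)/(x^2 + 3)^2; the denominator is positive wherever f is defined, so f'(x) = 0 ⇔ 2*x^2 + 10*x - 6 = 0.
  Factor: 2*x^2 + 10*x - 6 = 2*(x^2 + 5*x - 3); x^2 + 5*x - 3 = 0 has no rational roots; quadratic formula: x = (-5 ± √37)/2.
  ⇒ x = -sqrt(37)/2 - 5/2 ≈ -5.5414, -5/2 + sqrt(37)/2 ≈ 0.5414

f''(x) = 2*(-4*x^2*(2*x + 5) + (6*x + 5)*(x^2 + 3))/(x^2 + 3)^3
Second-derivative test at each critical point:
  f''(-5.5414) = -0.0107 < 0 → local maximum
  f''(0.5414) = 1.1218 > 0 → local minimum

Critical points: x = -sqrt(37)/2 - 5/2 ≈ -5.5414 (local maximum); x = -5/2 + sqrt(37)/2 ≈ 0.5414 (local minimum)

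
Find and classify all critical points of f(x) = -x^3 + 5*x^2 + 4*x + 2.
f'(x) = -3*x^2 + 10*x + 4

Solve f'(x) = 0:
  3*x^2 - 10*x - 4 = 0 has no rational roots; quadratic formula: x = (10 ± √148)/6.
  ⇒ x = 5/3 - sqrt(37)/3 ≈ -0.3609, 5/3 + sqrt(37)/3 ≈ 3.6943

f''(x) = 10 - 6*x
Second-derivative test at each critical point:
  f''(-0.3609) = 12.1655 > 0 → local minimum
  f''(3.6943) = -12.1655 < 0 → local maximum

Critical points: x = 5/3 - sqrt(37)/3 ≈ -0.3609 (local minimum); x = 5/3 + sqrt(37)/3 ≈ 3.6943 (local maximum)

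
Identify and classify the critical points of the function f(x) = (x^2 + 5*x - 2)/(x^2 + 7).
f'(x) = (-5*x^2 + 18*x + 35)/(x^4 + 14*x^2 + 49)

Solve f'(x) = 0:
  f'(x) = -(x - 5)*(5*x + 7)/(x^2 + 7)^2; the denominator is positive wherever f is defined, so f'(x) = 0 ⇔ -5*x^2 + 18*x + 35 = 0.
  Factor: -5*x^2 + 18*x + 35 = -(x - 5)*(5*x + 7) = 0.
  ⇒ x = -7/5, 5

f''(x) = 2*(5*x^3 - 27*x^2 - 105*x + 63)/(x^6 + 21*x^4 + 147*x^2 + 343)
Second-derivative test at each critical point:
  f''(-7/5) = 625/1568 > 0 → local minimum
  f''(5) = -1/32 < 0 → local maximum

Critical points: x = -7/5 (local minimum); x = 5 (local maximum)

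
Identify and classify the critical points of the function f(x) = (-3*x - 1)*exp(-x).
f'(x) = (3*x - 2)*exp(-x)

Solve f'(x) = 0:
  f'(x) = (3*x - 2)·exp(-x) and exp(-x) > 0 for every x, so f'(x) = 0 ⇔ 3*x - 2 = 0.
  3*x - 2 = 0.
  ⇒ x = 2/3

f''(x) = (5 - 3*x)*exp(-x)
Second-derivative test at each critical point:
  f''(2/3) = 1.5403 > 0 → local minimum

Critical points: x = 2/3 (local minimum)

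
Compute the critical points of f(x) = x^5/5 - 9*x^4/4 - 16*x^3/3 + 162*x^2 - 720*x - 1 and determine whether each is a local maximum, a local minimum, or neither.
f'(x) = x^4 - 9*x^3 - 16*x^2 + 324*x - 720

Solve f'(x) = 0:
  Factor: x^4 - 9*x^3 - 16*x^2 + 324*x - 720 = (x - 6)*(x - 5)*(x - 4)*(x + 6) = 0.
  ⇒ x = -6, 4, 5, 6

f''(x) = 4*x^3 - 27*x^2 - 32*x + 324
Second-derivative test at each critical point:
  f''(-6) = -1320 < 0 → local maximum
  f''(4) = 20 > 0 → local minimum
  f''(5) = -11 < 0 → local maximum
  f''(6) = 24 > 0 → local minimum

Critical points: x = -6 (local maximum); x = 4 (local minimum); x = 5 (local maximum); x = 6 (local minimum)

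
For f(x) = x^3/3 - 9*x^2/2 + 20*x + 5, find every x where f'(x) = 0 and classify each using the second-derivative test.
f'(x) = x^2 - 9*x + 20

Solve f'(x) = 0:
  Factor: x^2 - 9*x + 20 = (x - 5)*(x - 4) = 0.
  ⇒ x = 4, 5

f''(x) = 2*x - 9
Second-derivative test at each critical point:
  f''(4) = -1 < 0 → local maximum
  f''(5) = 1 > 0 → local minimum

Critical points: x = 4 (local maximum); x = 5 (local minimum)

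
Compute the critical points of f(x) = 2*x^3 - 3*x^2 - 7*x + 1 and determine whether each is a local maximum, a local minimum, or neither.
f'(x) = 6*x^2 - 6*x - 7

Solve f'(x) = 0:
  6*x^2 - 6*x - 7 = 0 has no rational roots; quadratic formula: x = (6 ± √204)/12.
  ⇒ x = 1/2 - sqrt(51)/6 ≈ -0.6902, 1/2 + sqrt(51)/6 ≈ 1.6902

f''(x) = 12*x - 6
Second-derivative test at each critical point:
  f''(-0.6902) = -14.2829 < 0 → local maximum
  f''(1.6902) = 14.2829 > 0 → local minimum

Critical points: x = 1/2 - sqrt(51)/6 ≈ -0.6902 (local maximum); x = 1/2 + sqrt(51)/6 ≈ 1.6902 (local minimum)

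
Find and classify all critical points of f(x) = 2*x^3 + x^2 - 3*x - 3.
f'(x) = 6*x^2 + 2*x - 3

Solve f'(x) = 0:
  6*x^2 + 2*x - 3 = 0 has no rational roots; quadratic formula: x = (-2 ± √76)/12.
  ⇒ x = -sqrt(19)/6 - 1/6 ≈ -0.8931, -1/6 + sqrt(19)/6 ≈ 0.5598

f''(x) = 12*x + 2
Second-derivative test at each critical point:
  f''(-0.8931) = -8.7178 < 0 → local maximum
  f''(0.5598) = 8.7178 > 0 → local minimum

Critical points: x = -sqrt(19)/6 - 1/6 ≈ -0.8931 (local maximum); x = -1/6 + sqrt(19)/6 ≈ 0.5598 (local minimum)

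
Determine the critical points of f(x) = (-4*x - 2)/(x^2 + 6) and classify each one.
f'(x) = 4*(x^2 + x - 6)/(x^4 + 12*x^2 + 36)

Solve f'(x) = 0:
  f'(x) = 4*(x - 2)*(x + 3)/(x^2 + 6)^2; the denominator is positive wherever f is defined, so f'(x) = 0 ⇔ 4*x^2 + 4*x - 24 = 0.
  Factor: 4*x^2 + 4*x - 24 = 4*(x - 2)*(x + 3) = 0.
  ⇒ x = -3, 2

f''(x) = 4*(-4*x^2*(2*x + 1) + (6*x + 1)*(x^2 + 6))/(x^2 + 6)^3
Second-derivative test at each critical point:
  f''(-3) = -4/45 < 0 → local maximum
  f''(2) = 1/5 > 0 → local minimum

Critical points: x = -3 (local maximum); x = 2 (local minimum)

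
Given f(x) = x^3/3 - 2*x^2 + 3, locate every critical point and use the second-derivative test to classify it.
f'(x) = x*(x - 4)

Solve f'(x) = 0:
  Factor: x^2 - 4*x = x*(x - 4) = 0.
  ⇒ x = 0, 4

f''(x) = 2*x - 4
Second-derivative test at each critical point:
  f''(0) = -4 < 0 → local maximum
  f''(4) = 4 > 0 → local minimum

Critical points: x = 0 (local maximum); x = 4 (local minimum)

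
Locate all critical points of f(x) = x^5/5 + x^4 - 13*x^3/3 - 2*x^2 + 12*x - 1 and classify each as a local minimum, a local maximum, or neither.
f'(x) = x^4 + 4*x^3 - 13*x^2 - 4*x + 12

Solve f'(x) = 0:
  Factor: x^4 + 4*x^3 - 13*x^2 - 4*x + 12 = (x - 2)*(x - 1)*(x + 1)*(x + 6) = 0.
  ⇒ x = -6, -1, 1, 2

f''(x) = 4*x^3 + 12*x^2 - 26*x - 4
Second-derivative test at each critical point:
  f''(-6) = -280 < 0 → local maximum
  f''(-1) = 30 > 0 → local minimum
  f''(1) = -14 < 0 → local maximum
  f''(2) = 24 > 0 → local minimum

Critical points: x = -6 (local maximum); x = -1 (local minimum); x = 1 (local maximum); x = 2 (local minimum)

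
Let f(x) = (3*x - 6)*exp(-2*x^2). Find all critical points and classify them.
f'(x) = 3*(-4*x*(x - 2) + 1)*exp(-2*x^2)

Solve f'(x) = 0:
  f'(x) = (-12*x^2 + 24*x + 3)·exp(-2*x^2) and exp(-2*x^2) > 0 for every x, so f'(x) = 0 ⇔ -12*x^2 + 24*x + 3 = 0.
  Factor: -12*x^2 + 24*x + 3 = -3*(4*x^2 - 8*x - 1); 4*x^2 - 8*x - 1 = 0 has no rational roots; quadratic formula: x = (8 ± √80)/8.
  ⇒ x = 1 - sqrt(5)/2 ≈ -0.1180, 1 + sqrt(5)/2 ≈ 2.1180

f''(x) = 12*(4*x^2*(x - 2) - 3*x + 2)*exp(-2*x^2)
Second-derivative test at each critical point:
  f''(-0.1180) = 26.0955 > 0 → local minimum
  f''(2.1180) = -0.0034 < 0 → local maximum

Critical points: x = 1 - sqrt(5)/2 ≈ -0.1180 (local minimum); x = 1 + sqrt(5)/2 ≈ 2.1180 (local maximum)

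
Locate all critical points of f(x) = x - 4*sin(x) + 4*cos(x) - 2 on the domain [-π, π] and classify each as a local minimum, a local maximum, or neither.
f'(x) = -4*sqrt(2)*sin(x + pi/4) + 1

Solve f'(x) = 0 on [-π, π]:
  f'(x) = 0 ⇔ -4*sin(x) - 4*cos(x) = -1. Write the left side as R·cos(x + φ) with R = √((-4)² + 4²) = 4*sqrt(2), cos φ = -sqrt(2)/2, sin φ = sqrt(2)/2; then cos(x + φ) = -sqrt(2)/8. Solve for x and keep the solutions lying in [-π, π].
  ⇒ x = atan((1 - sqrt(31))/(1 + sqrt(31))) ≈ -0.6077, atan((1 + sqrt(31))/(1 - sqrt(31))) + pi ≈ 2.1785

f''(x) = -4*sqrt(2)*cos(x + pi/4)
Second-derivative test at each critical point:
  f''(-0.6077) = -5.5678 < 0 → local maximum
  f''(2.1785) = 5.5678 > 0 → local minimum

Critical points: x = atan((1 - sqrt(31))/(1 + sqrt(31))) ≈ -0.6077 (local maximum); x = atan((1 + sqrt(31))/(1 - sqrt(31))) + pi ≈ 2.1785 (local minimum)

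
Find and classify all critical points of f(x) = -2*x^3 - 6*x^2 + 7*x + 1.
f'(x) = -6*x^2 - 12*x + 7

Solve f'(x) = 0:
  6*x^2 + 12*x - 7 = 0 has no rational roots; quadratic formula: x = (-12 ± √312)/12.
  ⇒ x = -sqrt(78)/6 - 1 ≈ -2.4720, -1 + sqrt(78)/6 ≈ 0.4720

f''(x) = -12*x - 12
Second-derivative test at each critical point:
  f''(-2.4720) = 17.6635 > 0 → local minimum
  f''(0.4720) = -17.6635 < 0 → local maximum

Critical points: x = -sqrt(78)/6 - 1 ≈ -2.4720 (local minimum); x = -1 + sqrt(78)/6 ≈ 0.4720 (local maximum)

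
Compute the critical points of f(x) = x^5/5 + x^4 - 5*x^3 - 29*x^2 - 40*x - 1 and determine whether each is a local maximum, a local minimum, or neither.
f'(x) = x^4 + 4*x^3 - 15*x^2 - 58*x - 40

Solve f'(x) = 0:
  Factor: x^4 + 4*x^3 - 15*x^2 - 58*x - 40 = (x - 4)*(x + 1)*(x + 2)*(x + 5) = 0.
  ⇒ x = -5, -2, -1, 4

f''(x) = 4*x^3 + 12*x^2 - 30*x - 58
Second-derivative test at each critical point:
  f''(-5) = -108 < 0 → local maximum
  f''(-2) = 18 > 0 → local minimum
  f''(-1) = -20 < 0 → local maximum
  f''(4) = 270 > 0 → local minimum

Critical points: x = -5 (local maximum); x = -2 (local minimum); x = -1 (local maximum); x = 4 (local minimum)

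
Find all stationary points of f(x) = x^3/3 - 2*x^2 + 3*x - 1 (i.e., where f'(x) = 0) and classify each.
f'(x) = x^2 - 4*x + 3

Solve f'(x) = 0:
  Factor: x^2 - 4*x + 3 = (x - 3)*(x - 1) = 0.
  ⇒ x = 1, 3

f''(x) = 2*x - 4
Second-derivative test at each critical point:
  f''(1) = -2 < 0 → local maximum
  f''(3) = 2 > 0 → local minimum

Critical points: x = 1 (local maximum); x = 3 (local minimum)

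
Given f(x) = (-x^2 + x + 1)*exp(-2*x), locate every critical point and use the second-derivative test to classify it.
f'(x) = (2*x^2 - 4*x - 1)*exp(-2*x)

Solve f'(x) = 0:
  f'(x) = (2*x^2 - 4*x - 1)·exp(-2*x) and exp(-2*x) > 0 for every x, so f'(x) = 0 ⇔ 2*x^2 - 4*x - 1 = 0.
  2*x^2 - 4*x - 1 = 0 has no rational roots; quadratic formula: x = (4 ± √24)/4.
  ⇒ x = 1 - sqrt(6)/2 ≈ -0.2247, 1 + sqrt(6)/2 ≈ 2.2247

f''(x) = 2*(-2*x^2 + 6*x - 1)*exp(-2*x)
Second-derivative test at each critical point:
  f''(-0.2247) = -7.6792 < 0 → local maximum
  f''(2.2247) = 0.0572 > 0 → local minimum

Critical points: x = 1 - sqrt(6)/2 ≈ -0.2247 (local maximum); x = 1 + sqrt(6)/2 ≈ 2.2247 (local minimum)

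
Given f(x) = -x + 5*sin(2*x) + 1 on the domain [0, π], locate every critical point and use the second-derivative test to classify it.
f'(x) = 10*cos(2*x) - 1

Solve f'(x) = 0 on [0, π]:
  f'(x) = 0 ⇔ cos(2*x) = 1/10, i.e. 2*x = ±arccos(1/10) + 2nπ; keep the solutions lying in [0, π].
  ⇒ x = acos(1/10)/2 ≈ 0.7353, pi - acos(1/10)/2 ≈ 2.4063

f''(x) = -20*sin(2*x)
Second-derivative test at each critical point:
  f''(0.7353) = -19.8997 < 0 → local maximum
  f''(2.4063) = 19.8997 > 0 → local minimum

Critical points: x = acos(1/10)/2 ≈ 0.7353 (local maximum); x = pi - acos(1/10)/2 ≈ 2.4063 (local minimum)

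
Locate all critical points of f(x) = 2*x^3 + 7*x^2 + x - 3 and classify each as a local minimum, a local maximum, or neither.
f'(x) = 6*x^2 + 14*x + 1

Solve f'(x) = 0:
  6*x^2 + 14*x + 1 = 0 has no rational roots; quadratic formula: x = (-14 ± √172)/12.
  ⇒ x = -7/6 - sqrt(43)/6 ≈ -2.2596, -7/6 + sqrt(43)/6 ≈ -0.0738

f''(x) = 12*x + 14
Second-derivative test at each critical point:
  f''(-2.2596) = -13.1149 < 0 → local maximum
  f''(-0.0738) = 13.1149 > 0 → local minimum

Critical points: x = -7/6 - sqrt(43)/6 ≈ -2.2596 (local maximum); x = -7/6 + sqrt(43)/6 ≈ -0.0738 (local minimum)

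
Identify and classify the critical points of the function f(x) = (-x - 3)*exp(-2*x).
f'(x) = (2*x + 5)*exp(-2*x)

Solve f'(x) = 0:
  f'(x) = (2*x + 5)·exp(-2*x) and exp(-2*x) > 0 for every x, so f'(x) = 0 ⇔ 2*x + 5 = 0.
  2*x + 5 = 0.
  ⇒ x = -5/2

f''(x) = 4*(-x - 2)*exp(-2*x)
Second-derivative test at each critical point:
  f''(-5/2) = 296.8263 > 0 → local minimum

Critical points: x = -5/2 (local minimum)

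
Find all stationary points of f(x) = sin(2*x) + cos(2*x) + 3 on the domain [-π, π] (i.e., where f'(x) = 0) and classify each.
f'(x) = 2*sqrt(2)*cos(2*x + pi/4)

Solve f'(x) = 0 on [-π, π]:
  f'(x) = 0 ⇔ cos(2*x) = sin(2*x) ⇔ tan(2*x) = 1, i.e. 2*x = arctan(1) + nπ; keep the solutions lying in [-π, π].
  ⇒ x = -7*pi/8 ≈ -2.7489, -3*pi/8 ≈ -1.1781, pi/8 ≈ 0.3927, 5*pi/8 ≈ 1.9635

f''(x) = -4*sqrt(2)*sin(2*x + pi/4)
Second-derivative test at each critical point:
  f''(-2.7489) = -5.6569 < 0 → local maximum
  f''(-1.1781) = 5.6569 > 0 → local minimum
  f''(0.3927) = -5.6569 < 0 → local maximum
  f''(1.9635) = 5.6569 > 0 → local minimum

Critical points: x = -7*pi/8 ≈ -2.7489 (local maximum); x = -3*pi/8 ≈ -1.1781 (local minimum); x = pi/8 ≈ 0.3927 (local maximum); x = 5*pi/8 ≈ 1.9635 (local minimum)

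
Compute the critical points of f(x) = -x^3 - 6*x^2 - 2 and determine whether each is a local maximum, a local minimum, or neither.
f'(x) = 3*x*(-x - 4)

Solve f'(x) = 0:
  Factor: -3*x^2 - 12*x = -3*x*(x + 4) = 0.
  ⇒ x = -4, 0

f''(x) = -6*x - 12
Second-derivative test at each critical point:
  f''(-4) = 12 > 0 → local minimum
  f''(0) = -12 < 0 → local maximum

Critical points: x = -4 (local minimum); x = 0 (local maximum)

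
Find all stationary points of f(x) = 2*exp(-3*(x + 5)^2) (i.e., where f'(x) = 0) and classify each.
f'(x) = 12*(-x - 5)*exp(-3*(x + 5)^2)

Solve f'(x) = 0:
  f'(x) = (-12*x - 60)·exp(-3*(x + 5)^2) and exp(-3*(x + 5)^2) > 0 for every x, so f'(x) = 0 ⇔ -12*x - 60 = 0.
  Factor: -12*x - 60 = -12*(x + 5) = 0.
  ⇒ x = -5

f''(x) = 12*(6*(x + 5)^2 - 1)*exp(-3*(x + 5)^2)
Second-derivative test at each critical point:
  f''(-5) = -12 < 0 → local maximum

Critical points: x = -5 (local maximum)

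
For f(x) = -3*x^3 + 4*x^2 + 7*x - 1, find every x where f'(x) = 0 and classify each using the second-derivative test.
f'(x) = -9*x^2 + 8*x + 7

Solve f'(x) = 0:
  9*x^2 - 8*x - 7 = 0 has no rational roots; quadratic formula: x = (8 ± √316)/18.
  ⇒ x = 4/9 - sqrt(79)/9 ≈ -0.5431, 4/9 + sqrt(79)/9 ≈ 1.4320

f''(x) = 8 - 18*x
Second-derivative test at each critical point:
  f''(-0.5431) = 17.7764 > 0 → local minimum
  f''(1.4320) = -17.7764 < 0 → local maximum

Critical points: x = 4/9 - sqrt(79)/9 ≈ -0.5431 (local minimum); x = 4/9 + sqrt(79)/9 ≈ 1.4320 (local maximum)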